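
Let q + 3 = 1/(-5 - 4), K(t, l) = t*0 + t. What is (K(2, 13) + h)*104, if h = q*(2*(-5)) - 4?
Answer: 27248/9 ≈ 3027.6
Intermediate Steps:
K(t, l) = t (K(t, l) = 0 + t = t)
q = -28/9 (q = -3 + 1/(-5 - 4) = -3 + 1/(-9) = -3 - ⅑ = -28/9 ≈ -3.1111)
h = 244/9 (h = -56*(-5)/9 - 4 = -28/9*(-10) - 4 = 280/9 - 4 = 244/9 ≈ 27.111)
(K(2, 13) + h)*104 = (2 + 244/9)*104 = (262/9)*104 = 27248/9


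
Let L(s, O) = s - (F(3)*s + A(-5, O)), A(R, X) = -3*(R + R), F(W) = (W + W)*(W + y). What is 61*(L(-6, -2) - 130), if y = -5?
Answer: -14518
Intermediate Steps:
F(W) = 2*W*(-5 + W) (F(W) = (W + W)*(W - 5) = (2*W)*(-5 + W) = 2*W*(-5 + W))
A(R, X) = -6*R
L(s, O) = -30 + 13*s (L(s, O) = s - ((2*3*(-5 + 3))*s - 6*(-5)) = s - ((2*3*(-2))*s + 30) = s - (-12*s + 30) = s - (30 - 12*s) = s + (-30 + 12*s) = -30 + 13*s)
61*(L(-6, -2) - 130) = 61*((-30 + 13*(-6)) - 130) = 61*((-30 - 78) - 130) = 61*(-108 - 130) = 61*(-238) = -14518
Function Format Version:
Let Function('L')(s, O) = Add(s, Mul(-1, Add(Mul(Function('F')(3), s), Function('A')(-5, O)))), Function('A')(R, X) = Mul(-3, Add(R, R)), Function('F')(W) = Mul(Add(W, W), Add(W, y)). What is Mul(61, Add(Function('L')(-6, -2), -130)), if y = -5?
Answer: -14518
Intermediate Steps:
Function('F')(W) = Mul(2, W, Add(-5, W)) (Function('F')(W) = Mul(Add(W, W), Add(W, -5)) = Mul(Mul(2, W), Add(-5, W)) = Mul(2, W, Add(-5, W)))
Function('A')(R, X) = Mul(-6, R) (Function('A')(R, X) = Mul(-3, Mul(2, R)) = Mul(-6, R))
Function('L')(s, O) = Add(-30, Mul(13, s)) (Function('L')(s, O) = Add(s, Mul(-1, Add(Mul(Mul(2, 3, Add(-5, 3)), s), Mul(-6, -5)))) = Add(s, Mul(-1, Add(Mul(Mul(2, 3, -2), s), 30))) = Add(s, Mul(-1, Add(Mul(-12, s), 30))) = Add(s, Mul(-1, Add(30, Mul(-12, s)))) = Add(s, Add(-30, Mul(12, s))) = Add(-30, Mul(13, s)))
Mul(61, Add(Function('L')(-6, -2), -130)) = Mul(61, Add(Add(-30, Mul(13, -6)), -130)) = Mul(61, Add(Add(-30, -78), -130)) = Mul(61, Add(-108, -130)) = Mul(61, -238) = -14518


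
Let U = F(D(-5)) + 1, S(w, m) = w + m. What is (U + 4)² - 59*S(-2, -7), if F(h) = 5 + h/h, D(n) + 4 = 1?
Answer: 652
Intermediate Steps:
D(n) = -3 (D(n) = -4 + 1 = -3)
F(h) = 6 (F(h) = 5 + 1 = 6)
S(w, m) = m + w
U = 7 (U = 6 + 1 = 7)
(U + 4)² - 59*S(-2, -7) = (7 + 4)² - 59*(-7 - 2) = 11² - 59*(-9) = 121 + 531 = 652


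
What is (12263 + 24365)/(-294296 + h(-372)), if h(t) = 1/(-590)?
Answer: -21610520/173634641 ≈ -0.12446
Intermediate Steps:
h(t) = -1/590
(12263 + 24365)/(-294296 + h(-372)) = (12263 + 24365)/(-294296 - 1/590) = 36628/(-173634641/590) = 36628*(-590/173634641) = -21610520/173634641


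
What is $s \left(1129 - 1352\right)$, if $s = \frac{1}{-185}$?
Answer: $\frac{223}{185} \approx 1.2054$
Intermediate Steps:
$s = - \frac{1}{185} \approx -0.0054054$
$s \left(1129 - 1352\right) = - \frac{1129 - 1352}{185} = \left(- \frac{1}{185}\right) \left(-223\right) = \frac{223}{185}$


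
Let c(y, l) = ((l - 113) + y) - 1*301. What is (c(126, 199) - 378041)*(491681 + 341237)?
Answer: -314951283340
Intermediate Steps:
c(y, l) = -414 + l + y (c(y, l) = ((-113 + l) + y) - 301 = (-113 + l + y) - 301 = -414 + l + y)
(c(126, 199) - 378041)*(491681 + 341237) = ((-414 + 199 + 126) - 378041)*(491681 + 341237) = (-89 - 378041)*832918 = -378130*832918 = -314951283340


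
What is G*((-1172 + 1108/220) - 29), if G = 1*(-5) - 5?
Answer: 131556/11 ≈ 11960.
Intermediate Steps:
G = -10 (G = -5 - 5 = -10)
G*((-1172 + 1108/220) - 29) = -10*((-1172 + 1108/220) - 29) = -10*((-1172 + 1108*(1/220)) - 29) = -10*((-1172 + 277/55) - 29) = -10*(-64183/55 - 29) = -10*(-65778/55) = 131556/11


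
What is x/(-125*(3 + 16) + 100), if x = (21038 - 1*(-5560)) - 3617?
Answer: -3283/325 ≈ -10.102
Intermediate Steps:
x = 22981 (x = (21038 + 5560) - 3617 = 26598 - 3617 = 22981)
x/(-125*(3 + 16) + 100) = 22981/(-125*(3 + 16) + 100) = 22981/(-125*19 + 100) = 22981/(-2375 + 100) = 22981/(-2275) = 22981*(-1/2275) = -3283/325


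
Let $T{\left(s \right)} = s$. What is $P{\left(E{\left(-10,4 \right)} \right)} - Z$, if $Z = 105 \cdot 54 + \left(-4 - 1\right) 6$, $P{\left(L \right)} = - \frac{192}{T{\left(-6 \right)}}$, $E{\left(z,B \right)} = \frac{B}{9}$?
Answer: $-5608$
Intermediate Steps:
$E{\left(z,B \right)} = \frac{B}{9}$ ($E{\left(z,B \right)} = B \frac{1}{9} = \frac{B}{9}$)
$P{\left(L \right)} = 32$ ($P{\left(L \right)} = - \frac{192}{-6} = \left(-192\right) \left(- \frac{1}{6}\right) = 32$)
$Z = 5640$ ($Z = 5670 - 30 = 5640$)
$P{\left(E{\left(-10,4 \right)} \right)} - Z = 32 - 5640 = -5608$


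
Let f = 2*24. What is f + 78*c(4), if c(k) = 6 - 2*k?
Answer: -108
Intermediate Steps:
f = 48
f + 78*c(4) = 48 + 78*(6 - 2*4) = 48 + 78*(6 - 8) = 48 + 78*(-2) = 48 - 156 = -108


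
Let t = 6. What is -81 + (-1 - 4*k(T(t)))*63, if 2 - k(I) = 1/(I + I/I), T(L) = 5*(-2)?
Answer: -676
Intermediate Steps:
T(L) = -10
k(I) = 2 - 1/(1 + I) (k(I) = 2 - 1/(I + I/I) = 2 - 1/(I + 1) = 2 - 1/(1 + I))
-81 + (-1 - 4*k(T(t)))*63 = -81 + (-1 - 4*(1 + 2*(-10))/(1 - 10))*63 = -81 + (-1 - 4*(1 - 20)/(-9))*63 = -81 + (-1 - (-4)*(-19)/9)*63 = -81 + (-1 - 4*19/9)*63 = -81 + (-1 - 76/9)*63 = -81 - 85/9*63 = -81 - 595 = -676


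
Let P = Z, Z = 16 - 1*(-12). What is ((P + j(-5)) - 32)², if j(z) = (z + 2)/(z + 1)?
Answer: 169/16 ≈ 10.563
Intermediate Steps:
Z = 28 (Z = 16 + 12 = 28)
P = 28
j(z) = (2 + z)/(1 + z)
((P + j(-5)) - 32)² = ((28 + (2 - 5)/(1 - 5)) - 32)² = ((28 - 3/(-4)) - 32)² = ((28 - ¼*(-3)) - 32)² = ((28 + ¾) - 32)² = (115/4 - 32)² = (-13/4)² = 169/16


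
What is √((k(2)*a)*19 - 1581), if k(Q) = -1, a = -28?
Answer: I*√1049 ≈ 32.388*I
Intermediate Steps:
√((k(2)*a)*19 - 1581) = √(-1*(-28)*19 - 1581) = √(28*19 - 1581) = √(532 - 1581) = √(-1049) = I*√1049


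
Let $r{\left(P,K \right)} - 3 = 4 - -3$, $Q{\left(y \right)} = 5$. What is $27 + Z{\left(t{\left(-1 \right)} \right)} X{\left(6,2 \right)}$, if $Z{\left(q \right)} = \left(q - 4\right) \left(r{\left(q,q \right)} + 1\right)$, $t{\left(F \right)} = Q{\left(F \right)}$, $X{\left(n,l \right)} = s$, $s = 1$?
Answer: $38$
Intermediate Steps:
$X{\left(n,l \right)} = 1$
$t{\left(F \right)} = 5$
$r{\left(P,K \right)} = 10$ ($r{\left(P,K \right)} = 3 + \left(4 - -3\right) = 3 + \left(4 + 3\right) = 3 + 7 = 10$)
$Z{\left(q \right)} = -44 + 11 q$ ($Z{\left(q \right)} = \left(q - 4\right) \left(10 + 1\right) = \left(-4 + q\right) 11 = -44 + 11 q$)
$27 + Z{\left(t{\left(-1 \right)} \right)} X{\left(6,2 \right)} = 27 + \left(-44 + 11 \cdot 5\right) 1 = 27 + \left(-44 + 55\right) 1 = 27 + 11 \cdot 1 = 27 + 11 = 38$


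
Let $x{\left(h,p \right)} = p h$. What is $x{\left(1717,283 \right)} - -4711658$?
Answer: $5197569$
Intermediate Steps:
$x{\left(h,p \right)} = h p$
$x{\left(1717,283 \right)} - -4711658 = 1717 \cdot 283 - -4711658 = 485911 + 4711658 = 5197569$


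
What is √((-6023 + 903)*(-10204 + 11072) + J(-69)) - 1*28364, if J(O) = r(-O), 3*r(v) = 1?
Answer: -28364 + I*√39997437/3 ≈ -28364.0 + 2108.1*I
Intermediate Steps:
r(v) = ⅓ (r(v) = (⅓)*1 = ⅓)
J(O) = ⅓
√((-6023 + 903)*(-10204 + 11072) + J(-69)) - 1*28364 = √((-6023 + 903)*(-10204 + 11072) + ⅓) - 1*28364 = √(-5120*868 + ⅓) - 28364 = √(-4444160 + ⅓) - 28364 = √(-13332479/3) - 28364 = I*√39997437/3 - 28364 = -28364 + I*√39997437/3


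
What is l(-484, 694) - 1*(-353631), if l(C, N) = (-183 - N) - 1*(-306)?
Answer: 353060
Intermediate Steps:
l(C, N) = 123 - N (l(C, N) = (-183 - N) + 306 = 123 - N)
l(-484, 694) - 1*(-353631) = (123 - 1*694) - 1*(-353631) = (123 - 694) + 353631 = -571 + 353631 = 353060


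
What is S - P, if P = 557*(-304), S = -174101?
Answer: -4773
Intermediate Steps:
P = -169328
S - P = -174101 - 1*(-169328) = -174101 + 169328 = -4773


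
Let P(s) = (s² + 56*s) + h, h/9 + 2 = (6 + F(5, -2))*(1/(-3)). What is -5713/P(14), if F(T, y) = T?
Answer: -5713/929 ≈ -6.1496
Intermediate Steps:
h = -51 (h = -18 + 9*((6 + 5)*(1/(-3))) = -18 + 9*(11*(1*(-⅓))) = -18 + 9*(11*(-⅓)) = -18 + 9*(-11/3) = -18 - 33 = -51)
P(s) = -51 + s² + 56*s (P(s) = (s² + 56*s) - 51 = -51 + s² + 56*s)
-5713/P(14) = -5713/(-51 + 14² + 56*14) = -5713/(-51 + 196 + 784) = -5713/929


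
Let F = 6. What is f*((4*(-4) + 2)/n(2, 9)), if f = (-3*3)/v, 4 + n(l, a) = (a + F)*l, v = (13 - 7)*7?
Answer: 3/26 ≈ 0.11538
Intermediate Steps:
v = 42 (v = 6*7 = 42)
n(l, a) = -4 + l*(6 + a) (n(l, a) = -4 + (a + 6)*l = -4 + (6 + a)*l = -4 + l*(6 + a))
f = -3/14 (f = -3*3/42 = -9*1/42 = -3/14 ≈ -0.21429)
f*((4*(-4) + 2)/n(2, 9)) = -3*(4*(-4) + 2)/(14*(-4 + 6*2 + 9*2)) = -3*(-16 + 2)/(14*(-4 + 12 + 18)) = -(-3)/26 = -3/14*(-7/13) = 3/26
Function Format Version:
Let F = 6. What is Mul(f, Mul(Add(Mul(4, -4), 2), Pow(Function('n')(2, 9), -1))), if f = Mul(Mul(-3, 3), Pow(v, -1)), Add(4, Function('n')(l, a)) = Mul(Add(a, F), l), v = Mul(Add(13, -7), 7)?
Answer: Rational(3, 26) ≈ 0.11538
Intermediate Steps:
v = 42 (v = Mul(6, 7) = 42)
Function('n')(l, a) = Add(-4, Mul(l, Add(6, a))) (Function('n')(l, a) = Add(-4, Mul(Add(a, 6), l)) = Add(-4, Mul(Add(6, a), l)) = Add(-4, Mul(l, Add(6, a))))
f = Rational(-3, 14) (f = Mul(Mul(-3, 3), Pow(42, -1)) = Mul(-9, Rational(1, 42)) = Rational(-3, 14) ≈ -0.21429)
Mul(f, Mul(Add(Mul(4, -4), 2), Pow(Function('n')(2, 9), -1))) = Mul(Rational(-3, 14), Mul(Add(Mul(4, -4), 2), Pow(Add(-4, Mul(6, 2), Mul(9, 2)), -1))) = Mul(Rational(-3, 14), Mul(Add(-16, 2), Pow(Add(-4, 12, 18), -1))) = Mul(Rational(-3, 14), Mul(-14, Pow(26, -1))) = Mul(Rational(-3, 14), Mul(-14, Rational(1, 26))) = Mul(Rational(-3, 14), Rational(-7, 13)) = Rational(3, 26)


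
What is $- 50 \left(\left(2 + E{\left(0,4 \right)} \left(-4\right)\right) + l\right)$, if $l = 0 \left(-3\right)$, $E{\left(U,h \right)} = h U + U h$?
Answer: $-100$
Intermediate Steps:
$E{\left(U,h \right)} = 2 U h$ ($E{\left(U,h \right)} = U h + U h = 2 U h$)
$l = 0$
$- 50 \left(\left(2 + E{\left(0,4 \right)} \left(-4\right)\right) + l\right) = - 50 \left(\left(2 + 2 \cdot 0 \cdot 4 \left(-4\right)\right) + 0\right) = - 50 \left(\left(2 + 0 \left(-4\right)\right) + 0\right) = - 50 \left(\left(2 + 0\right) + 0\right) = - 50 \left(2 + 0\right) = \left(-50\right) 2 = -100$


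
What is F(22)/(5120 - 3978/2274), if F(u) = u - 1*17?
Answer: 1895/1939817 ≈ 0.00097690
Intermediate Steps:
F(u) = -17 + u (F(u) = u - 17 = -17 + u)
F(22)/(5120 - 3978/2274) = (-17 + 22)/(5120 - 3978/2274) = 5/(5120 - 3978*1/2274) = 5/(5120 - 663/379) = 5/(1939817/379) = (379/1939817)*5 = 1895/1939817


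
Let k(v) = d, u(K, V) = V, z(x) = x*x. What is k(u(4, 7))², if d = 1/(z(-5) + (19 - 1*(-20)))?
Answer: 1/4096 ≈ 0.00024414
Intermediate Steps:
z(x) = x²
d = 1/64 (d = 1/((-5)² + (19 - 1*(-20))) = 1/(25 + (19 + 20)) = 1/(25 + 39) = 1/64 ≈ 0.015625)
k(v) = 1/64
k(u(4, 7))² = (1/64)² = 1/4096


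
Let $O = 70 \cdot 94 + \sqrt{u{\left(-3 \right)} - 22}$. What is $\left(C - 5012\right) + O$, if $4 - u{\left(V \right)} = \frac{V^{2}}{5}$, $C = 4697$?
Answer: $6265 + \frac{3 i \sqrt{55}}{5} \approx 6265.0 + 4.4497 i$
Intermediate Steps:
$u{\left(V \right)} = 4 - \frac{V^{2}}{5}$
$O = 6580 + \frac{3 i \sqrt{55}}{5}$ ($O = 70 \cdot 94 + \sqrt{\left(4 - \frac{\left(-3\right)^{2}}{5}\right) - 22} = 6580 + \sqrt{\left(4 - \frac{9}{5}\right) - 22} = 6580 + \sqrt{\frac{11}{5} - 22} = 6580 + \sqrt{- \frac{99}{5}} = 6580 + \frac{3 i \sqrt{55}}{5} \approx 6580.0 + 4.4497 i$)
$\left(C - 5012\right) + O = \left(4697 - 5012\right) + \left(6580 + \frac{3 i \sqrt{55}}{5}\right) = -315 + \left(6580 + \frac{3 i \sqrt{55}}{5}\right) = 6265 + \frac{3 i \sqrt{55}}{5}$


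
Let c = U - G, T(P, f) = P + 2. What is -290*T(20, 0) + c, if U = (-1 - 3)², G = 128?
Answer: -6492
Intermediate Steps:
T(P, f) = 2 + P
U = 16 (U = (-4)² = 16)
c = -112 (c = 16 - 1*128 = 16 - 128 = -112)
-290*T(20, 0) + c = -290*(2 + 20) - 112 = -290*22 - 112 = -6380 - 112 = -6492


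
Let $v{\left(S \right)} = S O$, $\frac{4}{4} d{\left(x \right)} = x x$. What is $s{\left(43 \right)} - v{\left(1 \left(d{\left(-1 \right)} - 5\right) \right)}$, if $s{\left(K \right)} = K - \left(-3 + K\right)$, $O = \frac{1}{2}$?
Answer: $5$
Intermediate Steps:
$O = \frac{1}{2} \approx 0.5$
$d{\left(x \right)} = x^{2}$ ($d{\left(x \right)} = x x = x^{2}$)
$v{\left(S \right)} = \frac{S}{2}$ ($v{\left(S \right)} = S \frac{1}{2} = \frac{S}{2}$)
$s{\left(K \right)} = 3$ ($s{\left(K \right)} = K - \left(-3 + K\right) = 3$)
$s{\left(43 \right)} - v{\left(1 \left(d{\left(-1 \right)} - 5\right) \right)} = 3 - \frac{1 \left(\left(-1\right)^{2} - 5\right)}{2} = 3 - \frac{1 \left(1 - 5\right)}{2} = 3 - \frac{1 \left(-4\right)}{2} = 3 - \frac{1}{2} \left(-4\right) = 3 - -2 = 3 + 2 = 5$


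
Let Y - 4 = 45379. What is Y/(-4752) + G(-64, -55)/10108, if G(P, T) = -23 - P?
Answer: -114634133/12008304 ≈ -9.5462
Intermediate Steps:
Y = 45383 (Y = 4 + 45379 = 45383)
Y/(-4752) + G(-64, -55)/10108 = 45383/(-4752) + (-23 - 1*(-64))/10108 = 45383*(-1/4752) + (-23 + 64)*(1/10108) = -45383/4752 + 41*(1/10108) = -45383/4752 + 41/10108 = -114634133/12008304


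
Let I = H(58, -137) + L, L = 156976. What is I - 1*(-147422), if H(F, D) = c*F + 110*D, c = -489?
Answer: 260966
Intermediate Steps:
H(F, D) = -489*F + 110*D
I = 113544 (I = (-489*58 + 110*(-137)) + 156976 = (-28362 - 15070) + 156976 = -43432 + 156976 = 113544)
I - 1*(-147422) = 113544 - 1*(-147422) = 113544 + 147422 = 260966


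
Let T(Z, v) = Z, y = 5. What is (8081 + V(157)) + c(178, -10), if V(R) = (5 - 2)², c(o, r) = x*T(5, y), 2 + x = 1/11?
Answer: 88885/11 ≈ 8080.5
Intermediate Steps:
x = -21/11 (x = -2 + 1/11 = -21/11 ≈ -1.9091)
c(o, r) = -105/11 (c(o, r) = -21/11*5 = -105/11)
V(R) = 9 (V(R) = 3² = 9)
(8081 + V(157)) + c(178, -10) = (8081 + 9) - 105/11 = 8090 - 105/11 = 88885/11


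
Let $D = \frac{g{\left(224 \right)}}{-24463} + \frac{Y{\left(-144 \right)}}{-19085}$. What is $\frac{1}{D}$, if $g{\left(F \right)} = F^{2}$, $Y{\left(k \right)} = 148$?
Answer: $- \frac{466876355}{961229484} \approx -0.48571$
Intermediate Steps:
$D = - \frac{961229484}{466876355}$ ($D = \frac{224^{2}}{-24463} + \frac{148}{-19085} = 50176 \left(- \frac{1}{24463}\right) + 148 \left(- \frac{1}{19085}\right) = - \frac{50176}{24463} - \frac{148}{19085} = - \frac{961229484}{466876355} \approx -2.0589$)
$\frac{1}{D} = \frac{1}{- \frac{961229484}{466876355}} = - \frac{466876355}{961229484}$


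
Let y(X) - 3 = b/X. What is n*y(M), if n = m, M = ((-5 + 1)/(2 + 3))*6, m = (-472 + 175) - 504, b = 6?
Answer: -5607/4 ≈ -1401.8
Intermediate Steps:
m = -801 (m = -297 - 504 = -801)
M = -24/5 (M = -4/5*6 = -24/5 ≈ -4.8000)
y(X) = 3 + 6/X
n = -801
n*y(M) = -801*(3 + 6/(-24/5)) = -801*(3 + 6*(-5/24)) = -801*(3 - 5/4) = -801*7/4 = -5607/4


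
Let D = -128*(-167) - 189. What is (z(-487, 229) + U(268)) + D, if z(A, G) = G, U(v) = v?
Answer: 21684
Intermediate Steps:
D = 21187 (D = 21376 - 189 = 21187)
(z(-487, 229) + U(268)) + D = (229 + 268) + 21187 = 497 + 21187 = 21684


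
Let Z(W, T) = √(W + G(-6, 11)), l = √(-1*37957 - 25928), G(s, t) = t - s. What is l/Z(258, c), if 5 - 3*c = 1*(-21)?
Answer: I*√702735/55 ≈ 15.242*I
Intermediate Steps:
l = I*√63885 (l = √(-37957 - 25928) = √(-63885) = I*√63885 ≈ 252.75*I)
c = 26/3 (c = 5/3 - (-21)/3 = 5/3 - ⅓*(-21) = 5/3 + 7 = 26/3 ≈ 8.6667)
Z(W, T) = √(17 + W) (Z(W, T) = √(W + (11 - 1*(-6))) = √(W + (11 + 6)) = √(W + 17) = √(17 + W))
l/Z(258, c) = (I*√63885)/(√(17 + 258)) = (I*√63885)/(√275) = (I*√63885)/((5*√11)) = (I*√63885)*(√11/55) = I*√702735/55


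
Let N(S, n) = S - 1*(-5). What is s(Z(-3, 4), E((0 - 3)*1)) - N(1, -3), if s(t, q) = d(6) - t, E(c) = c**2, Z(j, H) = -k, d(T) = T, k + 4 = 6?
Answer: 2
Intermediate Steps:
k = 2 (k = -4 + 6 = 2)
Z(j, H) = -2 (Z(j, H) = -1*2 = -2)
N(S, n) = 5 + S (N(S, n) = S + 5 = 5 + S)
s(t, q) = 6 - t
s(Z(-3, 4), E((0 - 3)*1)) - N(1, -3) = (6 - 1*(-2)) - (5 + 1) = (6 + 2) - 1*6 = 8 - 6 = 2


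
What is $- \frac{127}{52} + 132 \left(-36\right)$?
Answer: $- \frac{247231}{52} \approx -4754.4$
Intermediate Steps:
$- \frac{127}{52} + 132 \left(-36\right) = \left(-127\right) \frac{1}{52} - 4752 = - \frac{127}{52} - 4752 = - \frac{247231}{52}$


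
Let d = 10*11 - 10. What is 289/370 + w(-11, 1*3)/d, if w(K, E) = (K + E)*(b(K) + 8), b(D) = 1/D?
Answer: 3019/20350 ≈ 0.14835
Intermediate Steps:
d = 100 (d = 110 - 10 = 100)
w(K, E) = (8 + 1/K)*(E + K) (w(K, E) = (K + E)*(1/K + 8) = (E + K)*(8 + 1/K) = (8 + 1/K)*(E + K))
289/370 + w(-11, 1*3)/d = 289/370 + (1 + 8*(1*3) + 8*(-11) + (1*3)/(-11))/100 = 289*(1/370) + (1 + 8*3 - 88 + 3*(-1/11))*(1/100) = 289/370 + (1 + 24 - 88 - 3/11)*(1/100) = 289/370 - 696/11*1/100 = 289/370 - 174/275 = 3019/20350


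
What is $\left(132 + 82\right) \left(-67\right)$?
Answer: $-14338$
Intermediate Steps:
$\left(132 + 82\right) \left(-67\right) = 214 \left(-67\right) = -14338$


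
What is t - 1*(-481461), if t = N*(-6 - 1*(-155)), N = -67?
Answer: 471478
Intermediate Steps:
t = -9983 (t = -67*(-6 - 1*(-155)) = -67*(-6 + 155) = -67*149 = -9983)
t - 1*(-481461) = -9983 - 1*(-481461) = -9983 + 481461 = 471478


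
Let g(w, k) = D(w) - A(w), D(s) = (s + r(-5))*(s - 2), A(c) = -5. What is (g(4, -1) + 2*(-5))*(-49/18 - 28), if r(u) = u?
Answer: 3871/18 ≈ 215.06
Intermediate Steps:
D(s) = (-5 + s)*(-2 + s) (D(s) = (s - 5)*(s - 2) = (-5 + s)*(-2 + s))
g(w, k) = 15 + w² - 7*w (g(w, k) = (10 + w² - 7*w) - 1*(-5) = (10 + w² - 7*w) + 5 = 15 + w² - 7*w)
(g(4, -1) + 2*(-5))*(-49/18 - 28) = ((15 + 4² - 7*4) + 2*(-5))*(-49/18 - 28) = ((15 + 16 - 28) - 10)*(-49*1/18 - 28) = (3 - 10)*(-49/18 - 28) = -7*(-553/18) = 3871/18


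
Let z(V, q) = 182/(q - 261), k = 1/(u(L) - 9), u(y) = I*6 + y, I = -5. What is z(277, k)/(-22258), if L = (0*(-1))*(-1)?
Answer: 3549/113293220 ≈ 3.1326e-5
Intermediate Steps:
L = 0 (L = 0*(-1) = 0)
u(y) = -30 + y (u(y) = -5*6 + y = -30 + y)
k = -1/39 (k = 1/((-30 + 0) - 9) = 1/(-30 - 9) = 1/(-39) = -1/39 ≈ -0.025641)
z(V, q) = 182/(-261 + q)
z(277, k)/(-22258) = (182/(-261 - 1/39))/(-22258) = (182/(-10180/39))*(-1/22258) = (182*(-39/10180))*(-1/22258) = -3549/5090*(-1/22258) = 3549/113293220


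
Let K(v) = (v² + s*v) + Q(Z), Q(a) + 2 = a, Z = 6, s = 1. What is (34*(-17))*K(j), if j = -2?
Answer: -3468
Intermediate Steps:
Q(a) = -2 + a
K(v) = 4 + v + v² (K(v) = (v² + 1*v) + (-2 + 6) = (v² + v) + 4 = (v + v²) + 4 = 4 + v + v²)
(34*(-17))*K(j) = (34*(-17))*(4 - 2 + (-2)²) = -578*(4 - 2 + 4) = -578*6 = -3468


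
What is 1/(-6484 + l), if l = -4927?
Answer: -1/11411 ≈ -8.7635e-5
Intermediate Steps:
1/(-6484 + l) = 1/(-6484 - 4927) = 1/(-11411) = -1/11411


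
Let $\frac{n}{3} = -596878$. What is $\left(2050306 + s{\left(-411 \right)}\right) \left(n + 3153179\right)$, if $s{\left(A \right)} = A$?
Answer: $2793074182775$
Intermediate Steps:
$n = -1790634$ ($n = 3 \left(-596878\right) = -1790634$)
$\left(2050306 + s{\left(-411 \right)}\right) \left(n + 3153179\right) = \left(2050306 - 411\right) \left(-1790634 + 3153179\right) = 2049895 \cdot 1362545 = 2793074182775$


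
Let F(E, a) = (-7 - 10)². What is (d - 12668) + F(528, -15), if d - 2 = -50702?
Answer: -63079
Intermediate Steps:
F(E, a) = 289 (F(E, a) = (-17)² = 289)
d = -50700 (d = 2 - 50702 = -50700)
(d - 12668) + F(528, -15) = (-50700 - 12668) + 289 = -63368 + 289 = -63079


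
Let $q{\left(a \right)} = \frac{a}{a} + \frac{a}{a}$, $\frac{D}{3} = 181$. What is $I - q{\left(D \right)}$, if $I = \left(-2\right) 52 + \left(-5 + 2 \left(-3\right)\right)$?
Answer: $-117$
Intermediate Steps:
$D = 543$ ($D = 3 \cdot 181 = 543$)
$I = -115$ ($I = -104 - 11 = -115$)
$q{\left(a \right)} = 2$ ($q{\left(a \right)} = 1 + 1 = 2$)
$I - q{\left(D \right)} = -115 - 2 = -117$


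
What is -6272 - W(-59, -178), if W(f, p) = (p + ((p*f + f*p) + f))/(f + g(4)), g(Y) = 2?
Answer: -17723/3 ≈ -5907.7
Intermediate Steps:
W(f, p) = (f + p + 2*f*p)/(2 + f) (W(f, p) = (p + ((p*f + f*p) + f))/(f + 2) = (p + ((f*p + f*p) + f))/(2 + f) = (p + (2*f*p + f))/(2 + f) = (p + (f + 2*f*p))/(2 + f) = (f + p + 2*f*p)/(2 + f))
-6272 - W(-59, -178) = -6272 - (-59 - 178 + 2*(-59)*(-178))/(2 - 59) = -6272 - (-59 - 178 + 21004)/(-57) = -6272 - (-1)*20767/57 = -6272 - 1*(-1093/3) = -6272 + 1093/3 = -17723/3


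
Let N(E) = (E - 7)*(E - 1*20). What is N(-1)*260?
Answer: 43680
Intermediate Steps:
N(E) = (-20 + E)*(-7 + E) (N(E) = (-7 + E)*(E - 20) = (-7 + E)*(-20 + E) = (-20 + E)*(-7 + E))
N(-1)*260 = (140 + (-1)² - 27*(-1))*260 = (140 + 1 + 27)*260 = 168*260 = 43680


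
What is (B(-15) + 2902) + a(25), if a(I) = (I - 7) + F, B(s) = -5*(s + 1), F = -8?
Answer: 2982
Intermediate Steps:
B(s) = -5 - 5*s (B(s) = -5*(1 + s) = -5 - 5*s)
a(I) = -15 + I (a(I) = (I - 7) - 8 = (-7 + I) - 8 = -15 + I)
(B(-15) + 2902) + a(25) = ((-5 - 5*(-15)) + 2902) + (-15 + 25) = ((-5 + 75) + 2902) + 10 = (70 + 2902) + 10 = 2972 + 10 = 2982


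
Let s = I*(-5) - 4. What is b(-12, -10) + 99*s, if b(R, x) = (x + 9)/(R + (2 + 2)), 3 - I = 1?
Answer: -11087/8 ≈ -1385.9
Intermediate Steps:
I = 2 (I = 3 - 1*1 = 3 - 1 = 2)
s = -14 (s = 2*(-5) - 4 = -10 - 4 = -14)
b(R, x) = (9 + x)/(4 + R) (b(R, x) = (9 + x)/(R + 4) = (9 + x)/(4 + R))
b(-12, -10) + 99*s = (9 - 10)/(4 - 12) + 99*(-14) = -1/(-8) - 1386 = -⅛*(-1) - 1386 = ⅛ - 1386 = -11087/8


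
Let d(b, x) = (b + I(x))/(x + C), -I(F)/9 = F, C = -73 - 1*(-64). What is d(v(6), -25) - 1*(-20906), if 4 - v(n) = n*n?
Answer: 710611/34 ≈ 20900.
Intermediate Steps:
C = -9 (C = -73 + 64 = -9)
I(F) = -9*F
v(n) = 4 - n² (v(n) = 4 - n*n = 4 - n²)
d(b, x) = (b - 9*x)/(-9 + x) (d(b, x) = (b - 9*x)/(x - 9) = (b - 9*x)/(-9 + x))
d(v(6), -25) - 1*(-20906) = ((4 - 1*6²) - 9*(-25))/(-9 - 25) - 1*(-20906) = ((4 - 1*36) + 225)/(-34) + 20906 = -((4 - 36) + 225)/34 + 20906 = -(-32 + 225)/34 + 20906 = -1/34*193 + 20906 = -193/34 + 20906 = 710611/34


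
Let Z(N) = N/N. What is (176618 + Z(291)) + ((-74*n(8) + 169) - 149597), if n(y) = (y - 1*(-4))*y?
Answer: 20087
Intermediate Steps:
n(y) = y*(4 + y) (n(y) = (y + 4)*y = (4 + y)*y = y*(4 + y))
Z(N) = 1
(176618 + Z(291)) + ((-74*n(8) + 169) - 149597) = (176618 + 1) + ((-592*(4 + 8) + 169) - 149597) = 176619 + ((-592*12 + 169) - 149597) = 176619 + ((-74*96 + 169) - 149597) = 176619 + ((-7104 + 169) - 149597) = 176619 + (-6935 - 149597) = 176619 - 156532 = 20087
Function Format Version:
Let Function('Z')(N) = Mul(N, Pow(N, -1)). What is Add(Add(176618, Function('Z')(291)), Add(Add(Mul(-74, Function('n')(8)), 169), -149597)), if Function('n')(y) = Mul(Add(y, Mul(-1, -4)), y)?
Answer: 20087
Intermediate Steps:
Function('n')(y) = Mul(y, Add(4, y)) (Function('n')(y) = Mul(Add(y, 4), y) = Mul(Add(4, y), y) = Mul(y, Add(4, y)))
Function('Z')(N) = 1
Add(Add(176618, Function('Z')(291)), Add(Add(Mul(-74, Function('n')(8)), 169), -149597)) = Add(Add(176618, 1), Add(Add(Mul(-74, Mul(8, Add(4, 8))), 169), -149597)) = Add(176619, Add(Add(Mul(-74, Mul(8, 12)), 169), -149597)) = Add(176619, Add(Add(Mul(-74, 96), 169), -149597)) = Add(176619, Add(Add(-7104, 169), -149597)) = Add(176619, Add(-6935, -149597)) = Add(176619, -156532) = 20087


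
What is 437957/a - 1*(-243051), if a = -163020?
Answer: 3047825851/12540 ≈ 2.4305e+5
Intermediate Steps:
437957/a - 1*(-243051) = 437957/(-163020) - 1*(-243051) = 437957*(-1/163020) + 243051 = -33689/12540 + 243051 = 3047825851/12540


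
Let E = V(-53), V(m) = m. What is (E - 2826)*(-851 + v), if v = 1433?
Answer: -1675578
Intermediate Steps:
E = -53
(E - 2826)*(-851 + v) = (-53 - 2826)*(-851 + 1433) = -2879*582 = -1675578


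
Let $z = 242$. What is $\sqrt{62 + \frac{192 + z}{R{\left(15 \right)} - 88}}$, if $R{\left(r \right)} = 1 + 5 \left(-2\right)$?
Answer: $\frac{6 \sqrt{15035}}{97} \approx 7.5846$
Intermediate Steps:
$R{\left(r \right)} = -9$ ($R{\left(r \right)} = 1 - 10 = -9$)
$\sqrt{62 + \frac{192 + z}{R{\left(15 \right)} - 88}} = \sqrt{62 + \frac{192 + 242}{-9 - 88}} = \sqrt{62 + \frac{434}{-97}} = \sqrt{62 + 434 \left(- \frac{1}{97}\right)} = \sqrt{62 - \frac{434}{97}} = \sqrt{\frac{5580}{97}} = \frac{6 \sqrt{15035}}{97}$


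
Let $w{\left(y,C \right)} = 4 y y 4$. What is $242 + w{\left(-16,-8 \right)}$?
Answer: $4338$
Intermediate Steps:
$w{\left(y,C \right)} = 16 y^{2}$ ($w{\left(y,C \right)} = 4 y^{2} \cdot 4 = 16 y^{2}$)
$242 + w{\left(-16,-8 \right)} = 242 + 16 \left(-16\right)^{2} = 242 + 16 \cdot 256 = 242 + 4096 = 4338$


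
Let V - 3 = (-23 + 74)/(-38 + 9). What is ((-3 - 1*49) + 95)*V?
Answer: 1548/29 ≈ 53.379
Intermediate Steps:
V = 36/29 (V = 3 + (-23 + 74)/(-38 + 9) = 3 + 51/(-29) = 3 + 51*(-1/29) = 3 - 51/29 = 36/29 ≈ 1.2414)
((-3 - 1*49) + 95)*V = ((-3 - 1*49) + 95)*(36/29) = ((-3 - 49) + 95)*(36/29) = (-52 + 95)*(36/29) = 43*(36/29) = 1548/29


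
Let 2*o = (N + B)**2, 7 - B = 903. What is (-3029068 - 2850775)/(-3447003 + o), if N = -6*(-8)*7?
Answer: 5879843/3290203 ≈ 1.7871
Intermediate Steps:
N = 336 (N = 48*7 = 336)
B = -896 (B = 7 - 1*903 = 7 - 903 = -896)
o = 156800 (o = (336 - 896)**2/2 = (1/2)*(-560)**2 = (1/2)*313600 = 156800)
(-3029068 - 2850775)/(-3447003 + o) = (-3029068 - 2850775)/(-3447003 + 156800) = -5879843/(-3290203) = -5879843*(-1/3290203) = 5879843/3290203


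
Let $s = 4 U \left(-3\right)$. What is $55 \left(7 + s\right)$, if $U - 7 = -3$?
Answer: $-2255$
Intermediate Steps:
$U = 4$ ($U = 7 - 3 = 4$)
$s = -48$ ($s = 4 \cdot 4 \left(-3\right) = 16 \left(-3\right) = -48$)
$55 \left(7 + s\right) = 55 \left(7 - 48\right) = 55 \left(-41\right) = -2255$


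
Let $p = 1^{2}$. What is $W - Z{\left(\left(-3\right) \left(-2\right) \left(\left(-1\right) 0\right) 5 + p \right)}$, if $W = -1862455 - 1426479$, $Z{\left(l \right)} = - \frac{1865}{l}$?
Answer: $-3287069$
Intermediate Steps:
$p = 1$
$W = -3288934$ ($W = -1862455 - 1426479 = -3288934$)
$W - Z{\left(\left(-3\right) \left(-2\right) \left(\left(-1\right) 0\right) 5 + p \right)} = -3288934 - - \frac{1865}{\left(-3\right) \left(-2\right) \left(\left(-1\right) 0\right) 5 + 1} = -3288934 - - \frac{1865}{6 \cdot 0 \cdot 5 + 1} = -3288934 - - \frac{1865}{0 \cdot 5 + 1} = -3288934 - - \frac{1865}{0 + 1} = -3288934 - - \frac{1865}{1} = -3288934 - \left(-1865\right) 1 = -3288934 - -1865 = -3288934 + 1865 = -3287069$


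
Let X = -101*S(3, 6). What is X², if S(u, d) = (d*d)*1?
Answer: 13220496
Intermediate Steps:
S(u, d) = d² (S(u, d) = d²*1 = d²)
X = -3636 (X = -101*6² = -101*36 = -3636)
X² = (-3636)² = 13220496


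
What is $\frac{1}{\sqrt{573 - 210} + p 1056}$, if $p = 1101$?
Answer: $\frac{35232}{40962696181} - \frac{\sqrt{3}}{122888088543} \approx 8.6009 \cdot 10^{-7}$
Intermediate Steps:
$\frac{1}{\sqrt{573 - 210} + p 1056} = \frac{1}{\sqrt{573 - 210} + 1101 \cdot 1056} = \frac{1}{\sqrt{363} + 1162656} = \frac{1}{11 \sqrt{3} + 1162656} = \frac{1}{1162656 + 11 \sqrt{3}}$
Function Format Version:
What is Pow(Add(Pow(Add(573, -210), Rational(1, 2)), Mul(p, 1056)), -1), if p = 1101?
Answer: Add(Rational(35232, 40962696181), Mul(Rational(-1, 122888088543), Pow(3, Rational(1, 2)))) ≈ 8.6009e-7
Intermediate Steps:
Pow(Add(Pow(Add(573, -210), Rational(1, 2)), Mul(p, 1056)), -1) = Pow(Add(Pow(Add(573, -210), Rational(1, 2)), Mul(1101, 1056)), -1) = Pow(Add(Pow(363, Rational(1, 2)), 1162656), -1) = Pow(Add(Mul(11, Pow(3, Rational(1, 2))), 1162656), -1) = Pow(Add(1162656, Mul(11, Pow(3, Rational(1, 2)))), -1)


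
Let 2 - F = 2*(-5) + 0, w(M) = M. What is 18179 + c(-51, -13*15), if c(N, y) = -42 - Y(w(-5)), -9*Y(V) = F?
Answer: 54415/3 ≈ 18138.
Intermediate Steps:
F = 12 (F = 2 - (2*(-5) + 0) = 2 - (-10 + 0) = 2 - 1*(-10) = 2 + 10 = 12)
Y(V) = -4/3 (Y(V) = -⅑*12 = -4/3)
c(N, y) = -122/3 (c(N, y) = -42 - 1*(-4/3) = -42 + 4/3 = -122/3)
18179 + c(-51, -13*15) = 18179 - 122/3 = 54415/3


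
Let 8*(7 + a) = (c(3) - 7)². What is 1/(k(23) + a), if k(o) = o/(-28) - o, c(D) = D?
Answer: -28/807 ≈ -0.034696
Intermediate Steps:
k(o) = -29*o/28 (k(o) = o*(-1/28) - o = -o/28 - o = -29*o/28)
a = -5 (a = -7 + (3 - 7)²/8 = -7 + (⅛)*(-4)² = -7 + (⅛)*16 = -7 + 2 = -5)
1/(k(23) + a) = 1/(-29/28*23 - 5) = 1/(-667/28 - 5) = 1/(-807/28) = -28/807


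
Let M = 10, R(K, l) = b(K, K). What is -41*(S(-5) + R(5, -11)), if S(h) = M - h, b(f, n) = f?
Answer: -820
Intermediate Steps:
R(K, l) = K
S(h) = 10 - h
-41*(S(-5) + R(5, -11)) = -41*((10 - 1*(-5)) + 5) = -41*((10 + 5) + 5) = -41*(15 + 5) = -41*20 = -820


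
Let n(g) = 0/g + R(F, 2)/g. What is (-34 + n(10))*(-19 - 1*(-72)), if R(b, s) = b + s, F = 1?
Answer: -17861/10 ≈ -1786.1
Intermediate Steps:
n(g) = 3/g (n(g) = 0/g + (1 + 2)/g = 0 + 3/g = 3/g)
(-34 + n(10))*(-19 - 1*(-72)) = (-34 + 3/10)*(-19 - 1*(-72)) = (-34 + 3*(⅒))*(-19 + 72) = (-34 + 3/10)*53 = -337/10*53 = -17861/10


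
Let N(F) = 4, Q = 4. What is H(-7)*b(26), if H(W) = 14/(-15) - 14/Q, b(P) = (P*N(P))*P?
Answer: -179816/15 ≈ -11988.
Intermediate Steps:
b(P) = 4*P² (b(P) = (P*4)*P = (4*P)*P = 4*P²)
H(W) = -133/30 (H(W) = 14/(-15) - 14/4 = 14*(-1/15) - 14*¼ = -14/15 - 7/2 = -133/30)
H(-7)*b(26) = -266*26²/15 = -266*676/15 = -133/30*2704 = -179816/15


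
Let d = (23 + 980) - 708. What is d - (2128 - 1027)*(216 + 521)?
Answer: -811142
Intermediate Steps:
d = 295 (d = 1003 - 708 = 295)
d - (2128 - 1027)*(216 + 521) = 295 - (2128 - 1027)*(216 + 521) = 295 - 1101*737 = 295 - 1*811437 = 295 - 811437 = -811142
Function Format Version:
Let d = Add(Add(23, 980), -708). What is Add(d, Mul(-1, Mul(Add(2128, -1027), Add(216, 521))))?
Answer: -811142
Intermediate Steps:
d = 295 (d = Add(1003, -708) = 295)
Add(d, Mul(-1, Mul(Add(2128, -1027), Add(216, 521)))) = Add(295, Mul(-1, Mul(Add(2128, -1027), Add(216, 521)))) = Add(295, Mul(-1, Mul(1101, 737))) = Add(295, Mul(-1, 811437)) = Add(295, -811437) = -811142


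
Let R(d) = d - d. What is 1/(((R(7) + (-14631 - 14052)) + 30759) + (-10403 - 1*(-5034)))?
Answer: -1/3293 ≈ -0.00030367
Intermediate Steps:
R(d) = 0
1/(((R(7) + (-14631 - 14052)) + 30759) + (-10403 - 1*(-5034))) = 1/(((0 + (-14631 - 14052)) + 30759) + (-10403 - 1*(-5034))) = 1/(((0 - 28683) + 30759) + (-10403 + 5034)) = 1/((-28683 + 30759) - 5369) = 1/(2076 - 5369) = 1/(-3293) = -1/3293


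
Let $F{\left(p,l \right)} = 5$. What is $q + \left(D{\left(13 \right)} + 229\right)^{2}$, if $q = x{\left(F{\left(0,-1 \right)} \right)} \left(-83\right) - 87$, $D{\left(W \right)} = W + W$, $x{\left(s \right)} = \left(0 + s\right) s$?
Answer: $62863$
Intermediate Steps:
$x{\left(s \right)} = s^{2}$ ($x{\left(s \right)} = s s = s^{2}$)
$D{\left(W \right)} = 2 W$
$q = -2162$ ($q = 5^{2} \left(-83\right) - 87 = 25 \left(-83\right) - 87 = -2075 - 87 = -2162$)
$q + \left(D{\left(13 \right)} + 229\right)^{2} = -2162 + \left(2 \cdot 13 + 229\right)^{2} = -2162 + \left(26 + 229\right)^{2} = -2162 + 255^{2} = -2162 + 65025 = 62863$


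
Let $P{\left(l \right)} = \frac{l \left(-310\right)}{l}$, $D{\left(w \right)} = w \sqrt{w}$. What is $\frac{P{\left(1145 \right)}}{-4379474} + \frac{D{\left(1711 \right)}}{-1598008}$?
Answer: $\frac{155}{2189737} - \frac{1711 \sqrt{1711}}{1598008} \approx -0.044218$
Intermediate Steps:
$D{\left(w \right)} = w^{\frac{3}{2}}$
$P{\left(l \right)} = -310$ ($P{\left(l \right)} = \frac{\left(-310\right) l}{l} = -310$)
$\frac{P{\left(1145 \right)}}{-4379474} + \frac{D{\left(1711 \right)}}{-1598008} = - \frac{310}{-4379474} + \frac{1711^{\frac{3}{2}}}{-1598008} = \left(-310\right) \left(- \frac{1}{4379474}\right) + 1711 \sqrt{1711} \left(- \frac{1}{1598008}\right) = \frac{155}{2189737} - \frac{1711 \sqrt{1711}}{1598008}$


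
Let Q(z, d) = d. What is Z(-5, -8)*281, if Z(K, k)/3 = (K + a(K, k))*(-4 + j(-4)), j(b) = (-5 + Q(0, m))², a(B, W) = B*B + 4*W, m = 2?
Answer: -50580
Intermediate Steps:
a(B, W) = B² + 4*W
j(b) = 9 (j(b) = (-5 + 2)² = (-3)² = 9)
Z(K, k) = 15*K + 15*K² + 60*k (Z(K, k) = 3*((K + (K² + 4*k))*(-4 + 9)) = 3*((K + K² + 4*k)*5) = 3*(5*K + 5*K² + 20*k) = 15*K + 15*K² + 60*k)
Z(-5, -8)*281 = (15*(-5) + 15*(-5)² + 60*(-8))*281 = (-75 + 15*25 - 480)*281 = (-75 + 375 - 480)*281 = -180*281 = -50580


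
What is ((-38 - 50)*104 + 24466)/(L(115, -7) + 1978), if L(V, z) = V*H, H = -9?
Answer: 15314/943 ≈ 16.240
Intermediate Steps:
L(V, z) = -9*V (L(V, z) = V*(-9) = -9*V)
((-38 - 50)*104 + 24466)/(L(115, -7) + 1978) = ((-38 - 50)*104 + 24466)/(-9*115 + 1978) = (-88*104 + 24466)/(-1035 + 1978) = (-9152 + 24466)/943 = 15314*(1/943) = 15314/943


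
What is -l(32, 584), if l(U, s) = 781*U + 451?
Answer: -25443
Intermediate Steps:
l(U, s) = 451 + 781*U
-l(32, 584) = -(451 + 781*32) = -(451 + 24992) = -1*25443 = -25443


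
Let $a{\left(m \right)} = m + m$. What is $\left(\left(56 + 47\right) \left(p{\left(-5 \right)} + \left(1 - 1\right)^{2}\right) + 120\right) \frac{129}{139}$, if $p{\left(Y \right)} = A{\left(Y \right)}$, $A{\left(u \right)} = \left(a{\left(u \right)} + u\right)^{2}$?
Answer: $\frac{3005055}{139} \approx 21619.0$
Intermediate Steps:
$a{\left(m \right)} = 2 m$
$A{\left(u \right)} = 9 u^{2}$ ($A{\left(u \right)} = \left(2 u + u\right)^{2} = \left(3 u\right)^{2} = 9 u^{2}$)
$p{\left(Y \right)} = 9 Y^{2}$
$\left(\left(56 + 47\right) \left(p{\left(-5 \right)} + \left(1 - 1\right)^{2}\right) + 120\right) \frac{129}{139} = \left(\left(56 + 47\right) \left(9 \left(-5\right)^{2} + \left(1 - 1\right)^{2}\right) + 120\right) \frac{129}{139} = \left(103 \left(9 \cdot 25 + 0^{2}\right) + 120\right) 129 \cdot \frac{1}{139} = \left(103 \left(225 + 0\right) + 120\right) \frac{129}{139} = \left(103 \cdot 225 + 120\right) \frac{129}{139} = \left(23175 + 120\right) \frac{129}{139} = 23295 \cdot \frac{129}{139} = \frac{3005055}{139}$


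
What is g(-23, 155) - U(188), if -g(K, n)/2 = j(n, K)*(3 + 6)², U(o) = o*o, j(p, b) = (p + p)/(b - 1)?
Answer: -66503/2 ≈ -33252.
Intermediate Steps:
j(p, b) = 2*p/(-1 + b) (j(p, b) = (2*p)/(-1 + b) = 2*p/(-1 + b))
U(o) = o²
g(K, n) = -324*n/(-1 + K) (g(K, n) = -2*2*n/(-1 + K)*(3 + 6)² = -2*2*n/(-1 + K)*9² = -2*2*n/(-1 + K)*81 = -324*n/(-1 + K))
g(-23, 155) - U(188) = -324*155/(-1 - 23) - 1*188² = -324*155/(-24) - 1*35344 = -324*155*(-1/24) - 35344 = 4185/2 - 35344 = -66503/2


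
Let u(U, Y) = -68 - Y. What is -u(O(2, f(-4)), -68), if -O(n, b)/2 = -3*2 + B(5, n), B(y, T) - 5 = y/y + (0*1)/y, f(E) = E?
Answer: 0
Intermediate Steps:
B(y, T) = 6 (B(y, T) = 5 + (y/y + (0*1)/y) = 5 + (1 + 0/y) = 5 + (1 + 0) = 5 + 1 = 6)
O(n, b) = 0 (O(n, b) = -2*(-3*2 + 6) = -2*(-6 + 6) = -2*0 = 0)
-u(O(2, f(-4)), -68) = -(-68 - 1*(-68)) = -(-68 + 68) = -1*0 = 0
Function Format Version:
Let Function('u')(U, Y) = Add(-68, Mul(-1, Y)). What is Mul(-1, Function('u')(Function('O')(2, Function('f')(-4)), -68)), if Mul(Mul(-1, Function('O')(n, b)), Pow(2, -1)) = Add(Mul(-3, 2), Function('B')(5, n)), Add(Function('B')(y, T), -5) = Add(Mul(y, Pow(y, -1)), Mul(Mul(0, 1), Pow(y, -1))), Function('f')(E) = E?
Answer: 0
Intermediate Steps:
Function('B')(y, T) = 6 (Function('B')(y, T) = Add(5, Add(Mul(y, Pow(y, -1)), Mul(Mul(0, 1), Pow(y, -1)))) = Add(5, Add(1, Mul(0, Pow(y, -1)))) = Add(5, Add(1, 0)) = Add(5, 1) = 6)
Function('O')(n, b) = 0 (Function('O')(n, b) = Mul(-2, Add(Mul(-3, 2), 6)) = Mul(-2, Add(-6, 6)) = Mul(-2, 0) = 0)
Mul(-1, Function('u')(Function('O')(2, Function('f')(-4)), -68)) = Mul(-1, Add(-68, Mul(-1, -68))) = Mul(-1, Add(-68, 68)) = Mul(-1, 0) = 0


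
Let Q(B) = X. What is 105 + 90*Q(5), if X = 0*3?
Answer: 105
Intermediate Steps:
X = 0
Q(B) = 0
105 + 90*Q(5) = 105 + 90*0 = 105 + 0 = 105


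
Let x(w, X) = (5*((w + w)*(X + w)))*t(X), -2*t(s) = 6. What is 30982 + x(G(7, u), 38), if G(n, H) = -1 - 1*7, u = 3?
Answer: 38182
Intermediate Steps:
t(s) = -3 (t(s) = -1/2*6 = -3)
G(n, H) = -8 (G(n, H) = -1 - 7 = -8)
x(w, X) = -30*w*(X + w) (x(w, X) = (5*((w + w)*(X + w)))*(-3) = (5*((2*w)*(X + w)))*(-3) = (5*(2*w*(X + w)))*(-3) = (10*w*(X + w))*(-3) = -30*w*(X + w))
30982 + x(G(7, u), 38) = 30982 - 30*(-8)*(38 - 8) = 30982 - 30*(-8)*30 = 30982 + 7200 = 38182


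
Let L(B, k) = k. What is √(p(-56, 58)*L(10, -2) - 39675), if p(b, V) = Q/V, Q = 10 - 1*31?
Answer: I*√33366066/29 ≈ 199.18*I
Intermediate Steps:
Q = -21 (Q = 10 - 31 = -21)
p(b, V) = -21/V
√(p(-56, 58)*L(10, -2) - 39675) = √(-21/58*(-2) - 39675) = √(21/29 - 39675) = √(-1150554/29) = I*√33366066/29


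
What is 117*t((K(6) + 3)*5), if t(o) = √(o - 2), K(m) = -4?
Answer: 117*I*√7 ≈ 309.55*I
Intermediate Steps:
t(o) = √(-2 + o)
117*t((K(6) + 3)*5) = 117*√(-2 + (-4 + 3)*5) = 117*√(-2 - 1*5) = 117*√(-2 - 5) = 117*√(-7) = 117*(I*√7) = 117*I*√7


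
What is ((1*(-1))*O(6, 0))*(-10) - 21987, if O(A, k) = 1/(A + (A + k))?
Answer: -131917/6 ≈ -21986.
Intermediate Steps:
O(A, k) = 1/(k + 2*A)
((1*(-1))*O(6, 0))*(-10) - 21987 = ((1*(-1))/(0 + 2*6))*(-10) - 21987 = -1/(0 + 12)*(-10) - 21987 = -1/12*(-10) - 21987 = ⅚ - 21987 = -131917/6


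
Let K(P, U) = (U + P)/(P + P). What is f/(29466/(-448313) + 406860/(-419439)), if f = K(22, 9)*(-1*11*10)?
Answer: 313399927345/4188383156 ≈ 74.826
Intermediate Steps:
K(P, U) = (P + U)/(2*P) (K(P, U) = (P + U)/((2*P)) = (P + U)*(1/(2*P)) = (P + U)/(2*P))
f = -155/2 (f = ((½)*(22 + 9)/22)*(-1*11*10) = ((½)*(1/22)*31)*(-11*10) = (31/44)*(-110) = -155/2 ≈ -77.500)
f/(29466/(-448313) + 406860/(-419439)) = -155/(2*(29466/(-448313) + 406860/(-419439))) = -155/(2*(29466*(-1/448313) + 406860*(-1/419439))) = -155/(2*(-29466/448313 - 135620/139813)) = -155/(2*(-64919938918/62679985469)) = -155/2*(-62679985469/64919938918) = 313399927345/4188383156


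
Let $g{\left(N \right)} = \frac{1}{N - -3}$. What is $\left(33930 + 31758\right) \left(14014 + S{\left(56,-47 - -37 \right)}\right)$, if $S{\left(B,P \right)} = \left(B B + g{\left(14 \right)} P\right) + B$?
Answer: $1130189088$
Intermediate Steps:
$g{\left(N \right)} = \frac{1}{3 + N}$ ($g{\left(N \right)} = \frac{1}{N + 3} = \frac{1}{3 + N}$)
$S{\left(B,P \right)} = B + B^{2} + \frac{P}{17}$ ($S{\left(B,P \right)} = \left(B B + \frac{P}{3 + 14}\right) + B = \left(B^{2} + \frac{P}{17}\right) + B = B + B^{2} + \frac{P}{17}$)
$\left(33930 + 31758\right) \left(14014 + S{\left(56,-47 - -37 \right)}\right) = \left(33930 + 31758\right) \left(14014 + \left(56 + 56^{2} + \frac{-47 - -37}{17}\right)\right) = 65688 \left(14014 + \left(56 + 3136 + \frac{-47 + 37}{17}\right)\right) = 65688 \left(14014 + \left(56 + 3136 + \frac{1}{17} \left(-10\right)\right)\right) = 65688 \left(14014 + \left(56 + 3136 - \frac{10}{17}\right)\right) = 65688 \left(14014 + \frac{54254}{17}\right) = 65688 \cdot \frac{292492}{17} = 1130189088$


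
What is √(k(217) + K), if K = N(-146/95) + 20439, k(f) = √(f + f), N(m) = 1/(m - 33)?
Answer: √(220024726184 + 10764961*√434)/3281 ≈ 143.04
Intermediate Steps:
N(m) = 1/(-33 + m)
k(f) = √2*√f (k(f) = √(2*f) = √2*√f)
K = 67060264/3281 (K = 1/(-33 - 146/95) + 20439 = 1/(-3281/95) + 20439 = -95/3281 + 20439 = 67060264/3281 ≈ 20439.)
√(k(217) + K) = √(√2*√217 + 67060264/3281) = √(√434 + 67060264/3281) = √(67060264/3281 + √434)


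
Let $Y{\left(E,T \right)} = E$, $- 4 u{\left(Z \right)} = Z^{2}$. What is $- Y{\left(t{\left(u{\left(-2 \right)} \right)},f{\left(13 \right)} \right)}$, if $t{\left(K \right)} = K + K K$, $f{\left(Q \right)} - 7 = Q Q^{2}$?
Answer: $0$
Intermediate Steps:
$u{\left(Z \right)} = - \frac{Z^{2}}{4}$
$f{\left(Q \right)} = 7 + Q^{3}$ ($f{\left(Q \right)} = 7 + Q Q^{2} = 7 + Q^{3}$)
$t{\left(K \right)} = K + K^{2}$
$- Y{\left(t{\left(u{\left(-2 \right)} \right)},f{\left(13 \right)} \right)} = - - \frac{\left(-2\right)^{2}}{4} \left(1 - \frac{\left(-2\right)^{2}}{4}\right) = - \left(- \frac{1}{4}\right) 4 \left(1 - 1\right) = - \left(-1\right) \left(1 - 1\right) = - \left(-1\right) 0 = \left(-1\right) 0 = 0$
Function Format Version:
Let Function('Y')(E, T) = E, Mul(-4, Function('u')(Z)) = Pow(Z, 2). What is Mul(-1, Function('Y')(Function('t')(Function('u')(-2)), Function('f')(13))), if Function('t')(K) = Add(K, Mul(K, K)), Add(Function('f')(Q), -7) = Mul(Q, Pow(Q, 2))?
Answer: 0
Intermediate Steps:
Function('u')(Z) = Mul(Rational(-1, 4), Pow(Z, 2))
Function('f')(Q) = Add(7, Pow(Q, 3)) (Function('f')(Q) = Add(7, Mul(Q, Pow(Q, 2))) = Add(7, Pow(Q, 3)))
Function('t')(K) = Add(K, Pow(K, 2))
Mul(-1, Function('Y')(Function('t')(Function('u')(-2)), Function('f')(13))) = Mul(-1, Mul(Mul(Rational(-1, 4), Pow(-2, 2)), Add(1, Mul(Rational(-1, 4), Pow(-2, 2))))) = Mul(-1, Mul(Mul(Rational(-1, 4), 4), Add(1, Mul(Rational(-1, 4), 4)))) = Mul(-1, Mul(-1, Add(1, -1))) = Mul(-1, Mul(-1, 0)) = Mul(-1, 0) = 0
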